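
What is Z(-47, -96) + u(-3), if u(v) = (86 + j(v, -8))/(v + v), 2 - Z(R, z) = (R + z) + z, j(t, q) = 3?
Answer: 1357/6 ≈ 226.17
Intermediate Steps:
Z(R, z) = 2 - R - 2*z (Z(R, z) = 2 - ((R + z) + z) = 2 - (R + 2*z) = 2 + (-R - 2*z) = 2 - R - 2*z)
u(v) = 89/(2*v) (u(v) = (86 + 3)/(v + v) = 89/((2*v)) = 89*(1/(2*v)) = 89/(2*v))
Z(-47, -96) + u(-3) = (2 - 1*(-47) - 2*(-96)) + (89/2)/(-3) = (2 + 47 + 192) + (89/2)*(-⅓) = 241 - 89/6 = 1357/6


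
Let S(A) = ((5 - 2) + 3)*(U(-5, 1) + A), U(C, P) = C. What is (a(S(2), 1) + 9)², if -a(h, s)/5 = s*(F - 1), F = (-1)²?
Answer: 81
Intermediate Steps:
F = 1
S(A) = -30 + 6*A (S(A) = ((5 - 2) + 3)*(-5 + A) = (3 + 3)*(-5 + A) = 6*(-5 + A) = -30 + 6*A)
a(h, s) = 0 (a(h, s) = -5*s*(1 - 1) = -5*s*0 = -5*0 = 0)
(a(S(2), 1) + 9)² = (0 + 9)² = 9² = 81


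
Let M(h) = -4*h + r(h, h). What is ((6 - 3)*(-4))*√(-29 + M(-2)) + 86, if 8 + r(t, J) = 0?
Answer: 86 - 12*I*√29 ≈ 86.0 - 64.622*I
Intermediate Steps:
r(t, J) = -8 (r(t, J) = -8 + 0 = -8)
M(h) = -8 - 4*h (M(h) = -4*h - 8 = -8 - 4*h)
((6 - 3)*(-4))*√(-29 + M(-2)) + 86 = ((6 - 3)*(-4))*√(-29 + (-8 - 4*(-2))) + 86 = (3*(-4))*√(-29 + (-8 + 8)) + 86 = -12*√(-29 + 0) + 86 = -12*I*√29 + 86 = 86 - 12*I*√29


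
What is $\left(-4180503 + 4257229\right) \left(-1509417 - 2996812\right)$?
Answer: $-345744926254$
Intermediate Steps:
$\left(-4180503 + 4257229\right) \left(-1509417 - 2996812\right) = 76726 \left(-4506229\right) = -345744926254$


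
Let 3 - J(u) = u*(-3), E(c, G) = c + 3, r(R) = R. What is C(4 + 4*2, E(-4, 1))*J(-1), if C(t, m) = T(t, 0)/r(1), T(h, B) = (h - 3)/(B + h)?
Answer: 0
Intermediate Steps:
T(h, B) = (-3 + h)/(B + h)
E(c, G) = 3 + c
J(u) = 3 + 3*u (J(u) = 3 - u*(-3) = 3 - (-3)*u = 3 + 3*u)
C(t, m) = (-3 + t)/t (C(t, m) = ((-3 + t)/(0 + t))/1 = ((-3 + t)/t)*1 = (-3 + t)/t)
C(4 + 4*2, E(-4, 1))*J(-1) = ((-3 + (4 + 4*2))/(4 + 4*2))*(3 + 3*(-1)) = ((-3 + (4 + 8))/(4 + 8))*(3 - 3) = ((-3 + 12)/12)*0 = ((1/12)*9)*0 = (¾)*0 = 0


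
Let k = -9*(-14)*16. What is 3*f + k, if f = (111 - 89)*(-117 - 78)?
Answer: -10854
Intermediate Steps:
f = -4290 (f = 22*(-195) = -4290)
k = 2016 (k = 126*16 = 2016)
3*f + k = 3*(-4290) + 2016 = -12870 + 2016 = -10854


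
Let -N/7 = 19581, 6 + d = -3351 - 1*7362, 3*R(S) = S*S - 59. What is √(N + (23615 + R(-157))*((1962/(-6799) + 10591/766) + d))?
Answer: I*√83168091371307481440798/15624102 ≈ 18458.0*I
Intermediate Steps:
R(S) = -59/3 + S²/3 (R(S) = (S*S - 59)/3 = (S² - 59)/3 = (-59 + S²)/3 = -59/3 + S²/3)
d = -10719 (d = -6 + (-3351 - 1*7362) = -6 + (-3351 - 7362) = -6 - 10713 = -10719)
N = -137067 (N = -7*19581 = -137067)
√(N + (23615 + R(-157))*((1962/(-6799) + 10591/766) + d)) = √(-137067 + (23615 + (-59/3 + (⅓)*(-157)²))*((1962/(-6799) + 10591/766) - 10719)) = √(-137067 + (23615 + (-59/3 + (⅓)*24649))*((1962*(-1/6799) + 10591*(1/766)) - 10719)) = √(-137067 + (23615 + (-59/3 + 24649/3))*((-1962/6799 + 10591/766) - 10719)) = √(-137067 + (23615 + 24590/3)*(70505317/5208034 - 10719)) = √(-137067 + (95435/3)*(-55754411129/5208034)) = √(-137067 - 5320922226096115/15624102) = √(-5323063774884949/15624102) = I*√83168091371307481440798/15624102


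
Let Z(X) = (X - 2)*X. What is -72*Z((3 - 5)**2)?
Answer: -576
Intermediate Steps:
Z(X) = X*(-2 + X) (Z(X) = (-2 + X)*X = X*(-2 + X))
-72*Z((3 - 5)**2) = -72*(3 - 5)**2*(-2 + (3 - 5)**2) = -72*(-2)**2*(-2 + (-2)**2) = -288*(-2 + 4) = -288*2 = -72*8 = -576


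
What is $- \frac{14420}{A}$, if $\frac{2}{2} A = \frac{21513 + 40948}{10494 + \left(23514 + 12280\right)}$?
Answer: $- \frac{95353280}{8923} \approx -10686.0$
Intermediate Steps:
$A = \frac{62461}{46288}$ ($A = \frac{21513 + 40948}{10494 + \left(23514 + 12280\right)} = \frac{62461}{10494 + 35794} = \frac{62461}{46288} \approx 1.3494$)
$- \frac{14420}{A} = - \frac{14420}{\frac{62461}{46288}} = \left(-14420\right) \frac{46288}{62461} = - \frac{95353280}{8923}$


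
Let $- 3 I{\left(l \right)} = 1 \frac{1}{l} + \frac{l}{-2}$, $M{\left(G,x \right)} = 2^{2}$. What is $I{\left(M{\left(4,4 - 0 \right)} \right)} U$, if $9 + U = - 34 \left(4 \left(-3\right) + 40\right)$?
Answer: $- \frac{6727}{12} \approx -560.58$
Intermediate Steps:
$M{\left(G,x \right)} = 4$
$U = -961$ ($U = -9 - 34 \left(4 \left(-3\right) + 40\right) = -9 - 34 \left(-12 + 40\right) = -9 - 952 = -961$)
$I{\left(l \right)} = - \frac{1}{3 l} + \frac{l}{6}$ ($I{\left(l \right)} = - \frac{1 \frac{1}{l} + \frac{l}{-2}}{3} = - \frac{\frac{1}{l} + l \left(- \frac{1}{2}\right)}{3} = - \frac{\frac{1}{l} - \frac{l}{2}}{3} = - \frac{1}{3 l} + \frac{l}{6}$)
$I{\left(M{\left(4,4 - 0 \right)} \right)} U = \frac{-2 + 4^{2}}{6 \cdot 4} \left(-961\right) = \frac{1}{6} \cdot \frac{1}{4} \left(-2 + 16\right) \left(-961\right) = \frac{1}{6} \cdot \frac{1}{4} \cdot 14 \left(-961\right) = \frac{7}{12} \left(-961\right) = - \frac{6727}{12}$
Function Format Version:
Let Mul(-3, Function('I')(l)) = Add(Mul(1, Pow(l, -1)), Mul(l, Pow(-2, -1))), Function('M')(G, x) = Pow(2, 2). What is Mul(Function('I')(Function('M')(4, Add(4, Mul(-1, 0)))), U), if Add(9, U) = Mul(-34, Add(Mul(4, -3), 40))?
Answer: Rational(-6727, 12) ≈ -560.58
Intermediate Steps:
Function('M')(G, x) = 4
U = -961 (U = Add(-9, Mul(-34, Add(Mul(4, -3), 40))) = Add(-9, Mul(-34, Add(-12, 40))) = Add(-9, Mul(-34, 28)) = Add(-9, -952) = -961)
Function('I')(l) = Add(Mul(Rational(-1, 3), Pow(l, -1)), Mul(Rational(1, 6), l)) (Function('I')(l) = Mul(Rational(-1, 3), Add(Mul(1, Pow(l, -1)), Mul(l, Pow(-2, -1)))) = Mul(Rational(-1, 3), Add(Pow(l, -1), Mul(l, Rational(-1, 2)))) = Mul(Rational(-1, 3), Add(Pow(l, -1), Mul(Rational(-1, 2), l))) = Add(Mul(Rational(-1, 3), Pow(l, -1)), Mul(Rational(1, 6), l)))
Mul(Function('I')(Function('M')(4, Add(4, Mul(-1, 0)))), U) = Mul(Mul(Rational(1, 6), Pow(4, -1), Add(-2, Pow(4, 2))), -961) = Mul(Mul(Rational(1, 6), Rational(1, 4), Add(-2, 16)), -961) = Mul(Mul(Rational(1, 6), Rational(1, 4), 14), -961) = Mul(Rational(7, 12), -961) = Rational(-6727, 12)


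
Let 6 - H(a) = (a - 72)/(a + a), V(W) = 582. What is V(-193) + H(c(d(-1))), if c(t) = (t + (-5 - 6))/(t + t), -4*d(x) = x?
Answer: 50381/86 ≈ 585.83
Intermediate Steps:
d(x) = -x/4
c(t) = (-11 + t)/(2*t) (c(t) = (t - 11)/((2*t)) = (-11 + t)*(1/(2*t)) = (-11 + t)/(2*t))
H(a) = 6 - (-72 + a)/(2*a) (H(a) = 6 - (a - 72)/(a + a) = 6 - (-72 + a)/(2*a))
V(-193) + H(c(d(-1))) = 582 + (11/2 + 36/(((-11 - ¼*(-1))/(2*((-¼*(-1))))))) = 582 + (11/2 + 36/(((-11 + ¼)/(2*(¼))))) = 582 + (11/2 + 36/(((½)*4*(-43/4)))) = 582 + (11/2 + 36/(-43/2)) = 582 + (11/2 + 36*(-2/43)) = 582 + (11/2 - 72/43) = 582 + 329/86 = 50381/86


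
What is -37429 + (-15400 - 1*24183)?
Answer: -77012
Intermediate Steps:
-37429 + (-15400 - 1*24183) = -37429 + (-15400 - 24183) = -37429 - 39583 = -77012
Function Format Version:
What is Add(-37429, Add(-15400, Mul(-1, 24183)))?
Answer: -77012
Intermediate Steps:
Add(-37429, Add(-15400, Mul(-1, 24183))) = Add(-37429, Add(-15400, -24183)) = Add(-37429, -39583) = -77012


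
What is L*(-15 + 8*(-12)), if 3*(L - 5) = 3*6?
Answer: -1221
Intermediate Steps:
L = 11 (L = 5 + (3*6)/3 = 5 + (⅓)*18 = 5 + 6 = 11)
L*(-15 + 8*(-12)) = 11*(-15 + 8*(-12)) = 11*(-15 - 96) = 11*(-111) = -1221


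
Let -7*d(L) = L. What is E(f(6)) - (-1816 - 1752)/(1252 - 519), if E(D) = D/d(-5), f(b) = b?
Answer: 48626/3665 ≈ 13.268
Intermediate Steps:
d(L) = -L/7
E(D) = 7*D/5 (E(D) = D/((-1/7*(-5))) = D/(5/7) = D*(7/5) = 7*D/5)
E(f(6)) - (-1816 - 1752)/(1252 - 519) = (7/5)*6 - (-1816 - 1752)/(1252 - 519) = 42/5 - (-3568)/733 = 42/5 - 1*(-3568/733) = 42/5 + 3568/733 = 48626/3665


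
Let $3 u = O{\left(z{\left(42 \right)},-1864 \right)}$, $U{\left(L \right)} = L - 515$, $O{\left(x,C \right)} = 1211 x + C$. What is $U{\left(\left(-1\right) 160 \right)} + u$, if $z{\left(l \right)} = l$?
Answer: $\frac{46973}{3} \approx 15658.0$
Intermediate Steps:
$O{\left(x,C \right)} = C + 1211 x$
$U{\left(L \right)} = -515 + L$
$u = \frac{48998}{3}$ ($u = \frac{-1864 + 1211 \cdot 42}{3} = \frac{-1864 + 50862}{3} = \frac{1}{3} \cdot 48998 = \frac{48998}{3} \approx 16333.0$)
$U{\left(\left(-1\right) 160 \right)} + u = \left(-515 - 160\right) + \frac{48998}{3} = -675 + \frac{48998}{3} = \frac{46973}{3}$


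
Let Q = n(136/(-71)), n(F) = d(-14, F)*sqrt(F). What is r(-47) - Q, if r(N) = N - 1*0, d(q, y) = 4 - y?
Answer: -47 - 840*I*sqrt(2414)/5041 ≈ -47.0 - 8.1871*I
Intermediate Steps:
r(N) = N (r(N) = N + 0 = N)
n(F) = sqrt(F)*(4 - F) (n(F) = (4 - F)*sqrt(F) = sqrt(F)*(4 - F))
Q = 840*I*sqrt(2414)/5041 (Q = sqrt(136/(-71))*(4 - 136/(-71)) = sqrt(136*(-1/71))*(4 - 136*(-1)/71) = sqrt(-136/71)*(4 - 1*(-136/71)) = (2*I*sqrt(2414)/71)*(4 + 136/71) = (2*I*sqrt(2414)/71)*(420/71) = 840*I*sqrt(2414)/5041 ≈ 8.1871*I)
r(-47) - Q = -47 - 840*I*sqrt(2414)/5041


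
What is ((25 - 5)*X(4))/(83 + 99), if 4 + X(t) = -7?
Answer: -110/91 ≈ -1.2088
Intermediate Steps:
X(t) = -11 (X(t) = -4 - 7 = -11)
((25 - 5)*X(4))/(83 + 99) = ((25 - 5)*(-11))/(83 + 99) = (20*(-11))/182 = -220*1/182 = -110/91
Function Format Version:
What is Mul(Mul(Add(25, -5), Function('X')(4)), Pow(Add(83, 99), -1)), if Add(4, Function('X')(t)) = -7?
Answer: Rational(-110, 91) ≈ -1.2088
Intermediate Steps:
Function('X')(t) = -11 (Function('X')(t) = Add(-4, -7) = -11)
Mul(Mul(Add(25, -5), Function('X')(4)), Pow(Add(83, 99), -1)) = Mul(Mul(Add(25, -5), -11), Pow(Add(83, 99), -1)) = Mul(Mul(20, -11), Pow(182, -1)) = Mul(-220, Rational(1, 182)) = Rational(-110, 91)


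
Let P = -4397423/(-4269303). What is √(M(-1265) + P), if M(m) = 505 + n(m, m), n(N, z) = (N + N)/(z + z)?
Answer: √1026845519193947/1423101 ≈ 22.517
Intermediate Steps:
P = 4397423/4269303 (P = -4397423*(-1/4269303) = 4397423/4269303 ≈ 1.0300)
n(N, z) = N/z (n(N, z) = (2*N)/((2*z)) = (2*N)*(1/(2*z)) = N/z)
M(m) = 506 (M(m) = 505 + m/m = 505 + 1 = 506)
√(M(-1265) + P) = √(506 + 4397423/4269303) = √(2164664741/4269303) = √1026845519193947/1423101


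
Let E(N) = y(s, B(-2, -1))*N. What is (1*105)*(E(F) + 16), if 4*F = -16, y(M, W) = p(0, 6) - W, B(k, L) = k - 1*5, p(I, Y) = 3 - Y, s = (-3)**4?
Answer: 0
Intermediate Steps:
s = 81
B(k, L) = -5 + k (B(k, L) = k - 5 = -5 + k)
y(M, W) = -3 - W (y(M, W) = (3 - 1*6) - W = (3 - 6) - W = -3 - W)
F = -4 (F = (1/4)*(-16) = -4)
E(N) = 4*N (E(N) = (-3 - (-5 - 2))*N = (-3 - 1*(-7))*N = (-3 + 7)*N = 4*N)
(1*105)*(E(F) + 16) = (1*105)*(4*(-4) + 16) = 105*(-16 + 16) = 105*0 = 0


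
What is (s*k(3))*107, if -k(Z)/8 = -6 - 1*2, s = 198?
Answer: 1355904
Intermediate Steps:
k(Z) = 64 (k(Z) = -8*(-6 - 1*2) = -8*(-6 - 2) = -8*(-8) = 64)
(s*k(3))*107 = (198*64)*107 = 12672*107 = 1355904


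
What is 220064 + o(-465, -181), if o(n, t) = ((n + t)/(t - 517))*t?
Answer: 76743873/349 ≈ 2.1990e+5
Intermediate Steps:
o(n, t) = t*(n + t)/(-517 + t) (o(n, t) = ((n + t)/(-517 + t))*t = t*(n + t)/(-517 + t))
220064 + o(-465, -181) = 220064 - 181*(-465 - 181)/(-517 - 181) = 220064 - 181*(-646)/(-698) = 220064 - 181*(-1/698)*(-646) = 220064 - 58463/349 = 76743873/349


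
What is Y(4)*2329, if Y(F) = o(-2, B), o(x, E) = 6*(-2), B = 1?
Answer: -27948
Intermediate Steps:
o(x, E) = -12
Y(F) = -12
Y(4)*2329 = -12*2329 = -27948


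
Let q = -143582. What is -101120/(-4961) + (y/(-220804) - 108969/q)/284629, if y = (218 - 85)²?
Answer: 11127800767941911139/545935652199816076 ≈ 20.383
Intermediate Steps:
y = 17689 (y = 133² = 17689)
-101120/(-4961) + (y/(-220804) - 108969/q)/284629 = -101120/(-4961) + (17689/(-220804) - 108969/(-143582))/284629 = -101120*(-1/4961) + (17689*(-1/220804) - 108969*(-1/143582))*(1/284629) = 101120/4961 + (-17689/220804 + 108969/143582)*(1/284629) = 101120/4961 + (10760484539/15851739964)*(1/284629) = 101120/4961 + 10760484539/4511864894213356 = 11127800767941911139/545935652199816076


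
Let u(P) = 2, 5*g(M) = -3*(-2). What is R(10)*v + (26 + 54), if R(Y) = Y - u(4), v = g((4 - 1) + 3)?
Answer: 448/5 ≈ 89.600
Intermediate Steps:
g(M) = 6/5 (g(M) = (-3*(-2))/5 = (⅕)*6 = 6/5)
v = 6/5 ≈ 1.2000
R(Y) = -2 + Y (R(Y) = Y - 1*2 = Y - 2 = -2 + Y)
R(10)*v + (26 + 54) = (-2 + 10)*(6/5) + (26 + 54) = 8*(6/5) + 80 = 48/5 + 80 = 448/5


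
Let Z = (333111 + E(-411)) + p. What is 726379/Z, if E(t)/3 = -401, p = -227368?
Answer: 726379/104540 ≈ 6.9483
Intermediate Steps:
E(t) = -1203 (E(t) = 3*(-401) = -1203)
Z = 104540 (Z = (333111 - 1203) - 227368 = 331908 - 227368 = 104540)
726379/Z = 726379/104540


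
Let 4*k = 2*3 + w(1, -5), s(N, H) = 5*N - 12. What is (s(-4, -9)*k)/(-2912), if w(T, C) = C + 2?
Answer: 3/364 ≈ 0.0082418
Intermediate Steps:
s(N, H) = -12 + 5*N
w(T, C) = 2 + C
k = ¾ (k = (2*3 + (2 - 5))/4 = (6 - 3)/4 = (¼)*3 = ¾ ≈ 0.75000)
(s(-4, -9)*k)/(-2912) = ((-12 + 5*(-4))*(¾))/(-2912) = ((-12 - 20)*(¾))*(-1/2912) = -32*¾*(-1/2912) = -24*(-1/2912) = 3/364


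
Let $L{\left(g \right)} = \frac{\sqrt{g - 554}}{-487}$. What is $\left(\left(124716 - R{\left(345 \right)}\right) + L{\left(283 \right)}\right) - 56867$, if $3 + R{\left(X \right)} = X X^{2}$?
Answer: $-40995773 - \frac{i \sqrt{271}}{487} \approx -4.0996 \cdot 10^{7} - 0.033803 i$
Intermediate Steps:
$R{\left(X \right)} = -3 + X^{3}$ ($R{\left(X \right)} = -3 + X X^{2} = -3 + X^{3}$)
$L{\left(g \right)} = - \frac{\sqrt{-554 + g}}{487}$ ($L{\left(g \right)} = \sqrt{-554 + g} \left(- \frac{1}{487}\right) = - \frac{\sqrt{-554 + g}}{487}$)
$\left(\left(124716 - R{\left(345 \right)}\right) + L{\left(283 \right)}\right) - 56867 = \left(\left(124716 - \left(-3 + 345^{3}\right)\right) - \frac{\sqrt{-554 + 283}}{487}\right) - 56867 = \left(\left(124716 - \left(-3 + 41063625\right)\right) - \frac{\sqrt{-271}}{487}\right) - 56867 = \left(\left(124716 - 41063622\right) - \frac{i \sqrt{271}}{487}\right) - 56867 = \left(-40938906 - \frac{i \sqrt{271}}{487}\right) - 56867 = -40995773 - \frac{i \sqrt{271}}{487}$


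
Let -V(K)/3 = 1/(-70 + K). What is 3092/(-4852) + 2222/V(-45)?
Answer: 309955571/3639 ≈ 85176.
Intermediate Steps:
V(K) = -3/(-70 + K)
3092/(-4852) + 2222/V(-45) = 3092/(-4852) + 2222/((-3/(-70 - 45))) = 3092*(-1/4852) + 2222/((-3/(-115))) = -773/1213 + 2222/((-3*(-1/115))) = -773/1213 + 2222/(3/115) = -773/1213 + 2222*(115/3) = -773/1213 + 255530/3 = 309955571/3639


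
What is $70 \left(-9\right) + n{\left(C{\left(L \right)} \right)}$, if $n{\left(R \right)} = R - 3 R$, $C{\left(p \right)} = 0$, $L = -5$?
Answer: $-630$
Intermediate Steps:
$n{\left(R \right)} = - 2 R$
$70 \left(-9\right) + n{\left(C{\left(L \right)} \right)} = 70 \left(-9\right) - 0 = -630 + 0 = -630$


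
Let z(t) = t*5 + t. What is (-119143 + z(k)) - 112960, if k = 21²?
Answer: -229457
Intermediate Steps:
k = 441
z(t) = 6*t (z(t) = 5*t + t = 6*t)
(-119143 + z(k)) - 112960 = (-119143 + 6*441) - 112960 = (-119143 + 2646) - 112960 = -116497 - 112960 = -229457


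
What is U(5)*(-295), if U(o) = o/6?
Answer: -1475/6 ≈ -245.83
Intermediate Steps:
U(o) = o/6 (U(o) = o*(⅙) = o/6)
U(5)*(-295) = ((⅙)*5)*(-295) = (⅚)*(-295) = -1475/6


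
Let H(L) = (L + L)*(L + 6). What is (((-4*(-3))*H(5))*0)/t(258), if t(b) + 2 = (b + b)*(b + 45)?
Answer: 0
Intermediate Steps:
H(L) = 2*L*(6 + L) (H(L) = (2*L)*(6 + L) = 2*L*(6 + L))
t(b) = -2 + 2*b*(45 + b) (t(b) = -2 + (b + b)*(b + 45) = -2 + (2*b)*(45 + b) = -2 + 2*b*(45 + b))
(((-4*(-3))*H(5))*0)/t(258) = (((-4*(-3))*(2*5*(6 + 5)))*0)/(-2 + 2*258**2 + 90*258) = ((12*(2*5*11))*0)/(-2 + 2*66564 + 23220) = ((12*110)*0)/(-2 + 133128 + 23220) = (1320*0)/156346 = 0*(1/156346) = 0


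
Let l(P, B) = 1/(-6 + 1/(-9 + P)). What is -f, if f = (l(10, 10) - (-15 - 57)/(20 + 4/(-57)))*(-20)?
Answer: 4846/71 ≈ 68.254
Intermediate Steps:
f = -4846/71 (f = ((9 - 1*10)/(-55 + 6*10) - (-15 - 57)/(20 + 4/(-57)))*(-20) = ((9 - 10)/(-55 + 60) - (-72)/(20 + 4*(-1/57)))*(-20) = (-1/5 - (-72)/(20 - 4/57))*(-20) = ((1/5)*(-1) - (-72)/1136/57)*(-20) = (-1/5 - (-72)*57/1136)*(-20) = (-1/5 - 1*(-513/142))*(-20) = (-1/5 + 513/142)*(-20) = (2423/710)*(-20) = -4846/71 ≈ -68.254)
-f = -1*(-4846/71) = 4846/71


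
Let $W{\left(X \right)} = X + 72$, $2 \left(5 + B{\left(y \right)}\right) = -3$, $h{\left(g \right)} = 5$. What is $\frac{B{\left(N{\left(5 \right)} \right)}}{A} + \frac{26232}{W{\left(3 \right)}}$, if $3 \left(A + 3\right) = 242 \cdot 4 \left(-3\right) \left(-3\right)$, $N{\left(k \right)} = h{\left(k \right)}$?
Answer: $\frac{50732363}{145050} \approx 349.76$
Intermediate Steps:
$N{\left(k \right)} = 5$
$B{\left(y \right)} = - \frac{13}{2}$ ($B{\left(y \right)} = -5 + \frac{1}{2} \left(-3\right) = -5 - \frac{3}{2} = - \frac{13}{2}$)
$W{\left(X \right)} = 72 + X$
$A = 2901$ ($A = -3 + \frac{242 \cdot 4 \left(-3\right) \left(-3\right)}{3} = -3 + \frac{242 \left(\left(-12\right) \left(-3\right)\right)}{3} = -3 + \frac{242 \cdot 36}{3} = -3 + \frac{1}{3} \cdot 8712 = -3 + 2904 = 2901$)
$\frac{B{\left(N{\left(5 \right)} \right)}}{A} + \frac{26232}{W{\left(3 \right)}} = - \frac{13}{2 \cdot 2901} + \frac{26232}{72 + 3} = \left(- \frac{13}{2}\right) \frac{1}{2901} + \frac{26232}{75} = - \frac{13}{5802} + 26232 \cdot \frac{1}{75} = - \frac{13}{5802} + \frac{8744}{25} = \frac{50732363}{145050}$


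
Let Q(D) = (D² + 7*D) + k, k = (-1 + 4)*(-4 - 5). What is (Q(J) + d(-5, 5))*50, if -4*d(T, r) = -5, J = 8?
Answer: 9425/2 ≈ 4712.5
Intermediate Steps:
k = -27 (k = 3*(-9) = -27)
d(T, r) = 5/4 (d(T, r) = -¼*(-5) = 5/4)
Q(D) = -27 + D² + 7*D (Q(D) = (D² + 7*D) - 27 = -27 + D² + 7*D)
(Q(J) + d(-5, 5))*50 = ((-27 + 8² + 7*8) + 5/4)*50 = ((-27 + 64 + 56) + 5/4)*50 = (93 + 5/4)*50 = (377/4)*50 = 9425/2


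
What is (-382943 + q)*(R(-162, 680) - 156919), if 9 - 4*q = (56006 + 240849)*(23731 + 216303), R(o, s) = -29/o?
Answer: 1811408984299143217/648 ≈ 2.7954e+15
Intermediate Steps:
q = -71255293061/4 (q = 9/4 - (56006 + 240849)*(23731 + 216303)/4 = 9/4 - 296855*240034/4 = 9/4 - 1/4*71255293070 = 9/4 - 35627646535/2 = -71255293061/4 ≈ -1.7814e+10)
(-382943 + q)*(R(-162, 680) - 156919) = (-382943 - 71255293061/4)*(-29/(-162) - 156919) = -71256824833*(-29*(-1/162) - 156919)/4 = -71256824833*(29/162 - 156919)/4 = -71256824833/4*(-25420849/162) = 1811408984299143217/648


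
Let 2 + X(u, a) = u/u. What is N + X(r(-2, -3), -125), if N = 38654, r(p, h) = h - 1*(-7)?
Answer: 38653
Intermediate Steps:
r(p, h) = 7 + h (r(p, h) = h + 7 = 7 + h)
X(u, a) = -1 (X(u, a) = -2 + u/u = -2 + 1 = -1)
N + X(r(-2, -3), -125) = 38654 - 1 = 38653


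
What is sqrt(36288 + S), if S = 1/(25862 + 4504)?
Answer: sqrt(3717882833966)/10122 ≈ 190.49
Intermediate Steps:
S = 1/30366 ≈ 3.2932e-5
sqrt(36288 + S) = sqrt(36288 + 1/30366) = sqrt(1101921409/30366) = sqrt(3717882833966)/10122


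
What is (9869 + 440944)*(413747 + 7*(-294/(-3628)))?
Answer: 338352326614731/1814 ≈ 1.8652e+11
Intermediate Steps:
(9869 + 440944)*(413747 + 7*(-294/(-3628))) = 450813*(413747 + 7*(-294*(-1/3628))) = 450813*(413747 + 7*(147/1814)) = 450813*(413747 + 1029/1814) = 450813*(750538087/1814) = 338352326614731/1814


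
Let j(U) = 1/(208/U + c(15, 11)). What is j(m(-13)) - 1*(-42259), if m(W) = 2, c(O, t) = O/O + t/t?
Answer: 4479455/106 ≈ 42259.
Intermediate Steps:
c(O, t) = 2 (c(O, t) = 1 + 1 = 2)
j(U) = 1/(2 + 208/U) (j(U) = 1/(208/U + 2) = 1/(2 + 208/U))
j(m(-13)) - 1*(-42259) = (1/2)*2/(104 + 2) - 1*(-42259) = (1/2)*2/106 + 42259 = (1/2)*2*(1/106) + 42259 = 1/106 + 42259 = 4479455/106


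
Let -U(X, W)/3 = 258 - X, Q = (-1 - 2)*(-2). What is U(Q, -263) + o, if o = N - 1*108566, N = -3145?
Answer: -112467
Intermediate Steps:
Q = 6 (Q = -3*(-2) = 6)
o = -111711 (o = -3145 - 1*108566 = -3145 - 108566 = -111711)
U(X, W) = -774 + 3*X (U(X, W) = -3*(258 - X) = -774 + 3*X)
U(Q, -263) + o = (-774 + 3*6) - 111711 = (-774 + 18) - 111711 = -756 - 111711 = -112467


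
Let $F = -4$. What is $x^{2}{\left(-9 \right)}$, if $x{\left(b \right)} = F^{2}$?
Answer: $256$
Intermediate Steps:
$x{\left(b \right)} = 16$ ($x{\left(b \right)} = \left(-4\right)^{2} = 16$)
$x^{2}{\left(-9 \right)} = 16^{2} = 256$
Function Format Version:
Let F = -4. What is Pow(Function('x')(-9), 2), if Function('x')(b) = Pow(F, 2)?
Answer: 256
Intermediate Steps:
Function('x')(b) = 16 (Function('x')(b) = Pow(-4, 2) = 16)
Pow(Function('x')(-9), 2) = Pow(16, 2) = 256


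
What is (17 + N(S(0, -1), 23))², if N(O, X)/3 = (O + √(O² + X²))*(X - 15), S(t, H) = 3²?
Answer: 405649 + 11184*√610 ≈ 6.8187e+5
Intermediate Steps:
S(t, H) = 9
N(O, X) = 3*(-15 + X)*(O + √(O² + X²)) (N(O, X) = 3*((O + √(O² + X²))*(X - 15)) = 3*((O + √(O² + X²))*(-15 + X)) = 3*((-15 + X)*(O + √(O² + X²))) = 3*(-15 + X)*(O + √(O² + X²)))
(17 + N(S(0, -1), 23))² = (17 + (-45*9 - 45*√(9² + 23²) + 3*9*23 + 3*23*√(9² + 23²)))² = (17 + (-405 - 45*√(81 + 529) + 621 + 3*23*√(81 + 529)))² = (17 + (-405 - 45*√610 + 621 + 3*23*√610))² = (17 + (-405 - 45*√610 + 621 + 69*√610))² = (17 + (216 + 24*√610))² = (233 + 24*√610)²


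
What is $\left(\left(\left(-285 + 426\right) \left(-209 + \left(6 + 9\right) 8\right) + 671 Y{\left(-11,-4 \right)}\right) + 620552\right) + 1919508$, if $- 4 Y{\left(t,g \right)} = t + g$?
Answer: $\frac{10120109}{4} \approx 2.53 \cdot 10^{6}$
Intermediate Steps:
$Y{\left(t,g \right)} = - \frac{g}{4} - \frac{t}{4}$ ($Y{\left(t,g \right)} = - \frac{t + g}{4} = - \frac{g + t}{4} = - \frac{g}{4} - \frac{t}{4}$)
$\left(\left(\left(-285 + 426\right) \left(-209 + \left(6 + 9\right) 8\right) + 671 Y{\left(-11,-4 \right)}\right) + 620552\right) + 1919508 = \left(\left(\left(-285 + 426\right) \left(-209 + \left(6 + 9\right) 8\right) + 671 \left(\left(- \frac{1}{4}\right) \left(-4\right) - - \frac{11}{4}\right)\right) + 620552\right) + 1919508 = \left(\left(141 \left(-209 + 15 \cdot 8\right) + 671 \left(1 + \frac{11}{4}\right)\right) + 620552\right) + 1919508 = \left(\left(141 \left(-209 + 120\right) + 671 \cdot \frac{15}{4}\right) + 620552\right) + 1919508 = \left(\left(141 \left(-89\right) + \frac{10065}{4}\right) + 620552\right) + 1919508 = \left(\left(-12549 + \frac{10065}{4}\right) + 620552\right) + 1919508 = \left(- \frac{40131}{4} + 620552\right) + 1919508 = \frac{2442077}{4} + 1919508 = \frac{10120109}{4}$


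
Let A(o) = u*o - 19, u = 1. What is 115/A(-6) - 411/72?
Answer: -1237/120 ≈ -10.308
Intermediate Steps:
A(o) = -19 + o (A(o) = 1*o - 19 = o - 19 = -19 + o)
115/A(-6) - 411/72 = 115/(-19 - 6) - 411/72 = 115/(-25) - 411*1/72 = 115*(-1/25) - 137/24 = -23/5 - 137/24 = -1237/120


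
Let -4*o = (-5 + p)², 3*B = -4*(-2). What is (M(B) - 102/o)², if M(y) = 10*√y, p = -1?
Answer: 3556/9 + 1360*√6/9 ≈ 765.26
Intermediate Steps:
B = 8/3 (B = (-4*(-2))/3 = (⅓)*8 = 8/3 ≈ 2.6667)
o = -9 (o = -(-5 - 1)²/4 = -¼*(-6)² = -¼*36 = -9)
(M(B) - 102/o)² = (10*√(8/3) - 102/(-9))² = (10*(2*√6/3) - 102*(-⅑))² = (20*√6/3 + 34/3)² = (34/3 + 20*√6/3)²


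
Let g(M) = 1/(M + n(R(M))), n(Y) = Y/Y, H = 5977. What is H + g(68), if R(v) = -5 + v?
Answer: 412414/69 ≈ 5977.0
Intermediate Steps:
n(Y) = 1
g(M) = 1/(1 + M) (g(M) = 1/(M + 1) = 1/(1 + M))
H + g(68) = 5977 + 1/(1 + 68) = 5977 + 1/69 = 412414/69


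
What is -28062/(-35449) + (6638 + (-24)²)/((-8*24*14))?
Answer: -90149215/47643456 ≈ -1.8922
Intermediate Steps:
-28062/(-35449) + (6638 + (-24)²)/((-8*24*14)) = -28062*(-1/35449) + (6638 + 576)/((-192*14)) = 28062/35449 + 7214/(-2688) = 28062/35449 + 7214*(-1/2688) = 28062/35449 - 3607/1344 = -90149215/47643456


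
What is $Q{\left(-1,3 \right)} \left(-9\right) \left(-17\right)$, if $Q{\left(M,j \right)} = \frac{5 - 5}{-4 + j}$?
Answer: $0$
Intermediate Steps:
$Q{\left(M,j \right)} = 0$ ($Q{\left(M,j \right)} = \frac{0}{-4 + j} = 0$)
$Q{\left(-1,3 \right)} \left(-9\right) \left(-17\right) = 0 \left(-9\right) \left(-17\right) = 0 \left(-17\right) = 0$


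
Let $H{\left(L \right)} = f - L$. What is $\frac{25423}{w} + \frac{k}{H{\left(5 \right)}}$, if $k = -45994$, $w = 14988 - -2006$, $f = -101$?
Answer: $\frac{392158437}{900682} \approx 435.4$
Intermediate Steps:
$w = 16994$ ($w = 14988 + 2006 = 16994$)
$H{\left(L \right)} = -101 - L$
$\frac{25423}{w} + \frac{k}{H{\left(5 \right)}} = \frac{25423}{16994} - \frac{45994}{-101 - 5} = 25423 \cdot \frac{1}{16994} - \frac{45994}{-101 - 5} = \frac{25423}{16994} - \frac{45994}{-106} = \frac{25423}{16994} - - \frac{22997}{53} = \frac{25423}{16994} + \frac{22997}{53} = \frac{392158437}{900682}$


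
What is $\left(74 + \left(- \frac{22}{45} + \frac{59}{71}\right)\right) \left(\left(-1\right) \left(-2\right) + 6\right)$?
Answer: $\frac{1900184}{3195} \approx 594.74$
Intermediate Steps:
$\left(74 + \left(- \frac{22}{45} + \frac{59}{71}\right)\right) \left(\left(-1\right) \left(-2\right) + 6\right) = \left(74 + \left(\left(-22\right) \frac{1}{45} + 59 \cdot \frac{1}{71}\right)\right) \left(2 + 6\right) = \left(74 + \left(- \frac{22}{45} + \frac{59}{71}\right)\right) 8 = \left(74 + \frac{1093}{3195}\right) 8 = \frac{237523}{3195} \cdot 8 = \frac{1900184}{3195}$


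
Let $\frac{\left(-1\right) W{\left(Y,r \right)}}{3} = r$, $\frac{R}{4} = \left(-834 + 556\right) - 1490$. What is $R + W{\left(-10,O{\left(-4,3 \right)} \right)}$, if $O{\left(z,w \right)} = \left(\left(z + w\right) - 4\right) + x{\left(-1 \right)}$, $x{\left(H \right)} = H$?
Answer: $-7054$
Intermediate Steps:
$R = -7072$ ($R = 4 \left(\left(-834 + 556\right) - 1490\right) = 4 \left(-278 - 1490\right) = 4 \left(-1768\right) = -7072$)
$O{\left(z,w \right)} = -5 + w + z$ ($O{\left(z,w \right)} = \left(\left(z + w\right) - 4\right) - 1 = \left(\left(w + z\right) - 4\right) - 1 = \left(-4 + w + z\right) - 1 = -5 + w + z$)
$W{\left(Y,r \right)} = - 3 r$
$R + W{\left(-10,O{\left(-4,3 \right)} \right)} = -7072 - 3 \left(-5 + 3 - 4\right) = -7072 - -18 = -7072 + 18 = -7054$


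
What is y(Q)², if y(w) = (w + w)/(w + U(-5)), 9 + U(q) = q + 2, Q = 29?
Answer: 3364/289 ≈ 11.640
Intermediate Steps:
U(q) = -7 + q (U(q) = -9 + (q + 2) = -9 + (2 + q) = -7 + q)
y(w) = 2*w/(-12 + w) (y(w) = (w + w)/(w + (-7 - 5)) = (2*w)/(w - 12) = (2*w)/(-12 + w) = 2*w/(-12 + w))
y(Q)² = (2*29/(-12 + 29))² = (2*29/17)² = (2*29*(1/17))² = (58/17)² = 3364/289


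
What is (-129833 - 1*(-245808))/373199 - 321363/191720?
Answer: -97697623237/71549712280 ≈ -1.3655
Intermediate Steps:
(-129833 - 1*(-245808))/373199 - 321363/191720 = (-129833 + 245808)*(1/373199) - 321363*1/191720 = 115975*(1/373199) - 321363/191720 = 115975/373199 - 321363/191720 = -97697623237/71549712280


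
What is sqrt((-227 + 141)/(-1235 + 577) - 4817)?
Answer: 5*I*sqrt(20855310)/329 ≈ 69.404*I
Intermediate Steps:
sqrt((-227 + 141)/(-1235 + 577) - 4817) = sqrt(-86/(-658) - 4817) = sqrt(-86*(-1/658) - 4817) = sqrt(43/329 - 4817) = sqrt(-1584750/329) = 5*I*sqrt(20855310)/329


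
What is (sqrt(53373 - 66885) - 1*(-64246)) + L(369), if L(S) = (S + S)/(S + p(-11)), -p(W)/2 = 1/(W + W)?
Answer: 130423439/2030 + 2*I*sqrt(3378) ≈ 64248.0 + 116.24*I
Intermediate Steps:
p(W) = -1/W (p(W) = -2/(W + W) = -2*1/(2*W) = -1/W)
L(S) = 2*S/(1/11 + S) (L(S) = (S + S)/(S - 1/(-11)) = (2*S)/(S - 1*(-1/11)) = (2*S)/(S + 1/11) = (2*S)/(1/11 + S) = 2*S/(1/11 + S))
(sqrt(53373 - 66885) - 1*(-64246)) + L(369) = (sqrt(53373 - 66885) - 1*(-64246)) + 22*369/(1 + 11*369) = (sqrt(-13512) + 64246) + 22*369/(1 + 4059) = (2*I*sqrt(3378) + 64246) + 22*369/4060 = (64246 + 2*I*sqrt(3378)) + 22*369*(1/4060) = (64246 + 2*I*sqrt(3378)) + 4059/2030 = 130423439/2030 + 2*I*sqrt(3378)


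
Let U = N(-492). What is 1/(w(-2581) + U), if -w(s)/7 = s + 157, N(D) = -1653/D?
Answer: 164/2783303 ≈ 5.8923e-5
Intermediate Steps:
U = 551/164 (U = -1653/(-492) = -1653*(-1/492) = 551/164 ≈ 3.3598)
w(s) = -1099 - 7*s (w(s) = -7*(s + 157) = -7*(157 + s) = -1099 - 7*s)
1/(w(-2581) + U) = 1/((-1099 - 7*(-2581)) + 551/164) = 1/((-1099 + 18067) + 551/164) = 1/(16968 + 551/164) = 1/(2783303/164) = 164/2783303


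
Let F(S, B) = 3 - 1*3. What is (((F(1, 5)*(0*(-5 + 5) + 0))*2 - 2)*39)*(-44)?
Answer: 3432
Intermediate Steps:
F(S, B) = 0 (F(S, B) = 3 - 3 = 0)
(((F(1, 5)*(0*(-5 + 5) + 0))*2 - 2)*39)*(-44) = (((0*(0*(-5 + 5) + 0))*2 - 2)*39)*(-44) = (((0*(0*0 + 0))*2 - 2)*39)*(-44) = (((0*(0 + 0))*2 - 2)*39)*(-44) = (((0*0)*2 - 2)*39)*(-44) = ((0*2 - 2)*39)*(-44) = ((0 - 2)*39)*(-44) = -2*39*(-44) = -78*(-44) = 3432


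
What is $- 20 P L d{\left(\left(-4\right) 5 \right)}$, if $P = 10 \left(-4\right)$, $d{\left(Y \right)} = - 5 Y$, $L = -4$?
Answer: $-320000$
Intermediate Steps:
$P = -40$
$- 20 P L d{\left(\left(-4\right) 5 \right)} = - 20 \left(\left(-40\right) \left(-4\right)\right) \left(- 5 \left(\left(-4\right) 5\right)\right) = \left(-20\right) 160 \left(\left(-5\right) \left(-20\right)\right) = \left(-3200\right) 100 = -320000$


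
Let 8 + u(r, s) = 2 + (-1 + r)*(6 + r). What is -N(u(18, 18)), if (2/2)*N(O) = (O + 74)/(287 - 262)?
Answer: -476/25 ≈ -19.040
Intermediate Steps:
u(r, s) = -6 + (-1 + r)*(6 + r) (u(r, s) = -8 + (2 + (-1 + r)*(6 + r)) = -6 + (-1 + r)*(6 + r))
N(O) = 74/25 + O/25 (N(O) = (O + 74)/(287 - 262) = (74 + O)/25 = (74 + O)*(1/25) = 74/25 + O/25)
-N(u(18, 18)) = -(74/25 + (-12 + 18**2 + 5*18)/25) = -(74/25 + (-12 + 324 + 90)/25) = -(74/25 + (1/25)*402) = -(74/25 + 402/25) = -1*476/25 = -476/25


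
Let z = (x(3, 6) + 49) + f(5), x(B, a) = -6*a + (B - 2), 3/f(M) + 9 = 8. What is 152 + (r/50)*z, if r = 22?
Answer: 3921/25 ≈ 156.84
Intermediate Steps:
f(M) = -3 (f(M) = 3/(-9 + 8) = 3/(-1) = 3*(-1) = -3)
x(B, a) = -2 + B - 6*a (x(B, a) = -6*a + (-2 + B) = -2 + B - 6*a)
z = 11 (z = ((-2 + 3 - 6*6) + 49) - 3 = ((-2 + 3 - 36) + 49) - 3 = (-35 + 49) - 3 = 14 - 3 = 11)
152 + (r/50)*z = 152 + (22/50)*11 = 152 + (22*(1/50))*11 = 152 + (11/25)*11 = 152 + 121/25 = 3921/25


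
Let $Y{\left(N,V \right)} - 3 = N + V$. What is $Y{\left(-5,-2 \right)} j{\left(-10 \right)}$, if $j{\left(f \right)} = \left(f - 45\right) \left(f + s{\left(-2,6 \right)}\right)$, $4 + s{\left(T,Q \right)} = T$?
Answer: $-3520$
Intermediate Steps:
$Y{\left(N,V \right)} = 3 + N + V$ ($Y{\left(N,V \right)} = 3 + \left(N + V\right) = 3 + N + V$)
$s{\left(T,Q \right)} = -4 + T$
$j{\left(f \right)} = \left(-45 + f\right) \left(-6 + f\right)$ ($j{\left(f \right)} = \left(f - 45\right) \left(f - 6\right) = \left(-45 + f\right) \left(f - 6\right) = \left(-45 + f\right) \left(-6 + f\right)$)
$Y{\left(-5,-2 \right)} j{\left(-10 \right)} = \left(3 - 5 - 2\right) \left(270 + \left(-10\right)^{2} - -510\right) = - 4 \left(270 + 100 + 510\right) = \left(-4\right) 880 = -3520$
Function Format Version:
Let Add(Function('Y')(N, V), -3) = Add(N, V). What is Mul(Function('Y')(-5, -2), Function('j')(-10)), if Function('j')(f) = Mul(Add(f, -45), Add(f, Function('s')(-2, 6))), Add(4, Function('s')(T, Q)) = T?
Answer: -3520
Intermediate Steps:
Function('Y')(N, V) = Add(3, N, V) (Function('Y')(N, V) = Add(3, Add(N, V)) = Add(3, N, V))
Function('s')(T, Q) = Add(-4, T)
Function('j')(f) = Mul(Add(-45, f), Add(-6, f)) (Function('j')(f) = Mul(Add(f, -45), Add(f, Add(-4, -2))) = Mul(Add(-45, f), Add(f, -6)) = Mul(Add(-45, f), Add(-6, f)))
Mul(Function('Y')(-5, -2), Function('j')(-10)) = Mul(Add(3, -5, -2), Add(270, Pow(-10, 2), Mul(-51, -10))) = Mul(-4, Add(270, 100, 510)) = Mul(-4, 880) = -3520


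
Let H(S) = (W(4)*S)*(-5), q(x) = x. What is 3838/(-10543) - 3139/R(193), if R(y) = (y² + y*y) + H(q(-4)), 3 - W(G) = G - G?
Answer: -319248081/786064994 ≈ -0.40613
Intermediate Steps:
W(G) = 3 (W(G) = 3 - (G - G) = 3 - 1*0 = 3 + 0 = 3)
H(S) = -15*S (H(S) = (3*S)*(-5) = -15*S)
R(y) = 60 + 2*y² (R(y) = (y² + y*y) - 15*(-4) = (y² + y²) + 60 = 2*y² + 60 = 60 + 2*y²)
3838/(-10543) - 3139/R(193) = 3838/(-10543) - 3139/(60 + 2*193²) = 3838*(-1/10543) - 3139/(60 + 2*37249) = -3838/10543 - 3139/(60 + 74498) = -3838/10543 - 3139/74558 = -319248081/786064994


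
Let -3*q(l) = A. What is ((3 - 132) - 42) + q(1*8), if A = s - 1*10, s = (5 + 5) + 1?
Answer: -514/3 ≈ -171.33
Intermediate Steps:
s = 11 (s = 10 + 1 = 11)
A = 1 (A = 11 - 1*10 = 11 - 10 = 1)
q(l) = -⅓ (q(l) = -⅓*1 = -⅓)
((3 - 132) - 42) + q(1*8) = ((3 - 132) - 42) - ⅓ = (-129 - 42) - ⅓ = -171 - ⅓ = -514/3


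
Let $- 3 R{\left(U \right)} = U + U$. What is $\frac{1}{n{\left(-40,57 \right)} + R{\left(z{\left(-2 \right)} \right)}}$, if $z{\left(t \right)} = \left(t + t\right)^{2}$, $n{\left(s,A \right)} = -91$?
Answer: $- \frac{3}{305} \approx -0.0098361$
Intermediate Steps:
$z{\left(t \right)} = 4 t^{2}$ ($z{\left(t \right)} = \left(2 t\right)^{2} = 4 t^{2}$)
$R{\left(U \right)} = - \frac{2 U}{3}$ ($R{\left(U \right)} = - \frac{U + U}{3} = - \frac{2 U}{3}$)
$\frac{1}{n{\left(-40,57 \right)} + R{\left(z{\left(-2 \right)} \right)}} = \frac{1}{-91 - \frac{2 \cdot 4 \left(-2\right)^{2}}{3}} = \frac{1}{-91 - \frac{2 \cdot 4 \cdot 4}{3}} = \frac{1}{-91 - \frac{32}{3}} = \frac{1}{- \frac{305}{3}} = - \frac{3}{305}$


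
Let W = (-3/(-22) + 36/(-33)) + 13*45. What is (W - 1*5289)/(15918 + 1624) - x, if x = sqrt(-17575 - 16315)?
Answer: -14787/55132 - I*sqrt(33890) ≈ -0.26821 - 184.09*I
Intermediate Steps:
x = I*sqrt(33890) (x = sqrt(-33890) = I*sqrt(33890) ≈ 184.09*I)
W = 12849/22 (W = (-3*(-1/22) + 36*(-1/33)) + 585 = (3/22 - 12/11) + 585 = -21/22 + 585 = 12849/22 ≈ 584.04)
(W - 1*5289)/(15918 + 1624) - x = (12849/22 - 1*5289)/(15918 + 1624) - I*sqrt(33890) = (12849/22 - 5289)/17542 - I*sqrt(33890) = -103509/22*1/17542 - I*sqrt(33890) = -14787/55132 - I*sqrt(33890)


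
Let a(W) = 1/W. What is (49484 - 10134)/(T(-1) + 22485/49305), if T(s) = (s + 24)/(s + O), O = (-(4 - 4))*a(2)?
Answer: -64671725/37051 ≈ -1745.5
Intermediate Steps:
O = 0 (O = -(4 - 4)/2 = -1*0*(½) = 0*(½) = 0)
T(s) = (24 + s)/s (T(s) = (s + 24)/(s + 0) = (24 + s)/s)
(49484 - 10134)/(T(-1) + 22485/49305) = (49484 - 10134)/((24 - 1)/(-1) + 22485/49305) = 39350/(-1*23 + 22485*(1/49305)) = 39350/(-23 + 1499/3287) = 39350/(-74102/3287) = 39350*(-3287/74102) = -64671725/37051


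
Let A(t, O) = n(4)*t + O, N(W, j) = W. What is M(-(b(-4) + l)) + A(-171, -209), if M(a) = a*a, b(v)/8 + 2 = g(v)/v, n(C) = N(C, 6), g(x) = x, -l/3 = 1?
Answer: -772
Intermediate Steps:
l = -3 (l = -3*1 = -3)
n(C) = C
A(t, O) = O + 4*t (A(t, O) = 4*t + O = O + 4*t)
b(v) = -8 (b(v) = -16 + 8*(v/v) = -16 + 8*1 = -16 + 8 = -8)
M(a) = a**2
M(-(b(-4) + l)) + A(-171, -209) = (-(-8 - 3))**2 + (-209 + 4*(-171)) = (-1*(-11))**2 + (-209 - 684) = 11**2 - 893 = 121 - 893 = -772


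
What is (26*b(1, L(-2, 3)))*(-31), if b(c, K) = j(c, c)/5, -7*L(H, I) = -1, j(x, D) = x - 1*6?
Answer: 806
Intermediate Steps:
j(x, D) = -6 + x (j(x, D) = x - 6 = -6 + x)
L(H, I) = ⅐ (L(H, I) = -⅐*(-1) = ⅐)
b(c, K) = -6/5 + c/5 (b(c, K) = (-6 + c)/5 = (-6 + c)*(⅕) = -6/5 + c/5)
(26*b(1, L(-2, 3)))*(-31) = (26*(-6/5 + (⅕)*1))*(-31) = (26*(-6/5 + ⅕))*(-31) = (26*(-1))*(-31) = -26*(-31) = 806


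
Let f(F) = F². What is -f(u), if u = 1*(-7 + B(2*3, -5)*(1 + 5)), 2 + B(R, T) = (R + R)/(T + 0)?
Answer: -27889/25 ≈ -1115.6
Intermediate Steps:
B(R, T) = -2 + 2*R/T (B(R, T) = -2 + (R + R)/(T + 0) = -2 + (2*R)/T = -2 + 2*R/T)
u = -167/5 (u = 1*(-7 + (-2 + 2*(2*3)/(-5))*(1 + 5)) = 1*(-7 + (-2 + 2*6*(-⅕))*6) = 1*(-7 + (-2 - 12/5)*6) = 1*(-7 - 22/5*6) = 1*(-7 - 132/5) = 1*(-167/5) = -167/5 ≈ -33.400)
-f(u) = -(-167/5)² = -1*27889/25 = -27889/25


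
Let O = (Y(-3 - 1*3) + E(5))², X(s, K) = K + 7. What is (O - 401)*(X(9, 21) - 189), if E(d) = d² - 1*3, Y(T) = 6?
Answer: -61663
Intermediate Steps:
X(s, K) = 7 + K
E(d) = -3 + d² (E(d) = d² - 3 = -3 + d²)
O = 784 (O = (6 + (-3 + 5²))² = (6 + (-3 + 25))² = (6 + 22)² = 28² = 784)
(O - 401)*(X(9, 21) - 189) = (784 - 401)*((7 + 21) - 189) = 383*(28 - 189) = 383*(-161) = -61663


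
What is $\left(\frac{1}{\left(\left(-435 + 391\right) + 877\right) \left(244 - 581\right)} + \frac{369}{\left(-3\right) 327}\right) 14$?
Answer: $- \frac{23019340}{4371227} \approx -5.2661$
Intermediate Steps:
$\left(\frac{1}{\left(\left(-435 + 391\right) + 877\right) \left(244 - 581\right)} + \frac{369}{\left(-3\right) 327}\right) 14 = \left(\frac{1}{\left(-44 + 877\right) \left(-337\right)} + \frac{369}{-981}\right) 14 = \left(\frac{1}{833} \left(- \frac{1}{337}\right) + 369 \left(- \frac{1}{981}\right)\right) 14 = \left(\frac{1}{833} \left(- \frac{1}{337}\right) - \frac{41}{109}\right) 14 = \left(- \frac{1}{280721} - \frac{41}{109}\right) 14 = \left(- \frac{11509670}{30598589}\right) 14 = - \frac{23019340}{4371227}$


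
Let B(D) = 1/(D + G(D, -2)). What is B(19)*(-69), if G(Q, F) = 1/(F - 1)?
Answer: -207/56 ≈ -3.6964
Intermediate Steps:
G(Q, F) = 1/(-1 + F)
B(D) = 1/(-⅓ + D) (B(D) = 1/(D + 1/(-1 - 2)) = 1/(D + 1/(-3)) = 1/(D - ⅓) = 1/(-⅓ + D))
B(19)*(-69) = (3/(-1 + 3*19))*(-69) = (3/(-1 + 57))*(-69) = (3/56)*(-69) = -207/56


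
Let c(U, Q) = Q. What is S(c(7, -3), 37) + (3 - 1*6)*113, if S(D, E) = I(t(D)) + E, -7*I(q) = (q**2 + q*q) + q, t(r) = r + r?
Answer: -2180/7 ≈ -311.43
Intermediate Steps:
t(r) = 2*r
I(q) = -2*q**2/7 - q/7 (I(q) = -((q**2 + q*q) + q)/7 = -((q**2 + q**2) + q)/7 = -(2*q**2 + q)/7 = -(q + 2*q**2)/7 = -2*q**2/7 - q/7)
S(D, E) = E - 2*D*(1 + 4*D)/7 (S(D, E) = -2*D*(1 + 2*(2*D))/7 + E = -2*D*(1 + 4*D)/7 + E = E - 2*D*(1 + 4*D)/7)
S(c(7, -3), 37) + (3 - 1*6)*113 = (37 - 2/7*(-3)*(1 + 4*(-3))) + (3 - 1*6)*113 = (37 - 2/7*(-3)*(1 - 12)) + (3 - 6)*113 = (37 - 2/7*(-3)*(-11)) - 3*113 = (37 - 66/7) - 339 = 193/7 - 339 = -2180/7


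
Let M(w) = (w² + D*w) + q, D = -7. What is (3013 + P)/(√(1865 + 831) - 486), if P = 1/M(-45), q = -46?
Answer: -1679572989/267824500 - 6911823*√674/267824500 ≈ -6.9412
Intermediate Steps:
M(w) = -46 + w² - 7*w (M(w) = (w² - 7*w) - 46 = -46 + w² - 7*w)
P = 1/2294 (P = 1/(-46 + (-45)² - 7*(-45)) = 1/(-46 + 2025 + 315) = 1/2294 ≈ 0.00043592)
(3013 + P)/(√(1865 + 831) - 486) = (3013 + 1/2294)/(√(1865 + 831) - 486) = 6911823/(2294*(√2696 - 486)) = 6911823/(2294*(2*√674 - 486)) = 6911823/(2294*(-486 + 2*√674))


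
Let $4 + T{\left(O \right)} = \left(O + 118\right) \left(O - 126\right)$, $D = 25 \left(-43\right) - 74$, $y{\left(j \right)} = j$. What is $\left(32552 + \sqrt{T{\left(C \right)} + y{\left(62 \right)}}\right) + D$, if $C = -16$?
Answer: $31403 + i \sqrt{14426} \approx 31403.0 + 120.11 i$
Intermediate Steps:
$D = -1149$ ($D = -1075 - 74 = -1149$)
$T{\left(O \right)} = -4 + \left(-126 + O\right) \left(118 + O\right)$ ($T{\left(O \right)} = -4 + \left(O + 118\right) \left(O - 126\right) = -4 + \left(118 + O\right) \left(-126 + O\right) = -4 + \left(-126 + O\right) \left(118 + O\right)$)
$\left(32552 + \sqrt{T{\left(C \right)} + y{\left(62 \right)}}\right) + D = \left(32552 + \sqrt{\left(-14872 + \left(-16\right)^{2} - -128\right) + 62}\right) - 1149 = \left(32552 + \sqrt{\left(-14872 + 256 + 128\right) + 62}\right) - 1149 = \left(32552 + \sqrt{-14488 + 62}\right) - 1149 = \left(32552 + \sqrt{-14426}\right) - 1149 = \left(32552 + i \sqrt{14426}\right) - 1149 = 31403 + i \sqrt{14426}$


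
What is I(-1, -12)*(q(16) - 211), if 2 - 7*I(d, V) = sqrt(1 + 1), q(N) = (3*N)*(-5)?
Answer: -902/7 + 451*sqrt(2)/7 ≈ -37.741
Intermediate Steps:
q(N) = -15*N
I(d, V) = 2/7 - sqrt(2)/7 (I(d, V) = 2/7 - sqrt(1 + 1)/7 = 2/7 - sqrt(2)/7)
I(-1, -12)*(q(16) - 211) = (2/7 - sqrt(2)/7)*(-15*16 - 211) = (2/7 - sqrt(2)/7)*(-240 - 211) = (2/7 - sqrt(2)/7)*(-451) = -902/7 + 451*sqrt(2)/7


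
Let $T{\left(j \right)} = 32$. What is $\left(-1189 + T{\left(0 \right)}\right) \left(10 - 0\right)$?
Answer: $-11570$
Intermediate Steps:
$\left(-1189 + T{\left(0 \right)}\right) \left(10 - 0\right) = \left(-1189 + 32\right) \left(10 - 0\right) = - 1157 \left(10 + 0\right) = \left(-1157\right) 10 = -11570$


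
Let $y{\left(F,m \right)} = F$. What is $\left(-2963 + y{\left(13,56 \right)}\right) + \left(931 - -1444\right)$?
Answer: $-575$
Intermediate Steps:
$\left(-2963 + y{\left(13,56 \right)}\right) + \left(931 - -1444\right) = \left(-2963 + 13\right) + \left(931 - -1444\right) = -2950 + \left(931 + 1444\right) = -2950 + 2375 = -575$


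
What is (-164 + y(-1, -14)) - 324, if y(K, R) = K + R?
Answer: -503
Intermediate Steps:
(-164 + y(-1, -14)) - 324 = (-164 + (-1 - 14)) - 324 = (-164 - 15) - 324 = -179 - 324 = -503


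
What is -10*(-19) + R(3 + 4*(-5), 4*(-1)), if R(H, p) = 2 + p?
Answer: 188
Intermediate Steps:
-10*(-19) + R(3 + 4*(-5), 4*(-1)) = -10*(-19) + (2 + 4*(-1)) = 190 + (2 - 4) = 190 - 2 = 188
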